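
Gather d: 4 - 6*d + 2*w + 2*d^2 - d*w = 2*d^2 + d*(-w - 6) + 2*w + 4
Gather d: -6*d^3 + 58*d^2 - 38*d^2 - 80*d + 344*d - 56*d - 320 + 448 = -6*d^3 + 20*d^2 + 208*d + 128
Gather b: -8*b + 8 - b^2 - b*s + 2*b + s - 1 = -b^2 + b*(-s - 6) + s + 7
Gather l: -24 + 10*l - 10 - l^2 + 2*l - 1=-l^2 + 12*l - 35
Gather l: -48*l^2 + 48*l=-48*l^2 + 48*l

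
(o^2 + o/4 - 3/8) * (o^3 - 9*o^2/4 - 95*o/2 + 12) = o^5 - 2*o^4 - 775*o^3/16 + 31*o^2/32 + 333*o/16 - 9/2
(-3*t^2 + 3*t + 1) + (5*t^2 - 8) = 2*t^2 + 3*t - 7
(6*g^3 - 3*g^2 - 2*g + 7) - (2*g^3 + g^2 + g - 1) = 4*g^3 - 4*g^2 - 3*g + 8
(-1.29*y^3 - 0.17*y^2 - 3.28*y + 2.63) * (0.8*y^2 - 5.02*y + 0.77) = -1.032*y^5 + 6.3398*y^4 - 2.7639*y^3 + 18.4387*y^2 - 15.7282*y + 2.0251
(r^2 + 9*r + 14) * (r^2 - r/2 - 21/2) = r^4 + 17*r^3/2 - r^2 - 203*r/2 - 147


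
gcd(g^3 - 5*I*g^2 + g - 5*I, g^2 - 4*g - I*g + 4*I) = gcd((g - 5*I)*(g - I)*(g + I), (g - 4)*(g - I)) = g - I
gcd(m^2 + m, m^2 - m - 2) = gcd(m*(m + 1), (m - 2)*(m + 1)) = m + 1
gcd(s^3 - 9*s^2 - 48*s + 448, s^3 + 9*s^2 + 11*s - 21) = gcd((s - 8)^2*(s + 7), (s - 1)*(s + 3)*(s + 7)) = s + 7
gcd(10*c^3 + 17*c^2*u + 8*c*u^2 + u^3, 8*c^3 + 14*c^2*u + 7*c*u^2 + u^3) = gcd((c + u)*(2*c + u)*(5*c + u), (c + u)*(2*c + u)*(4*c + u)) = 2*c^2 + 3*c*u + u^2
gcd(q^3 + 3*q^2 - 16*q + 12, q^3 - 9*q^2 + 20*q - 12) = q^2 - 3*q + 2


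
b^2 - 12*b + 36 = (b - 6)^2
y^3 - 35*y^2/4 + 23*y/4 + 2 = (y - 8)*(y - 1)*(y + 1/4)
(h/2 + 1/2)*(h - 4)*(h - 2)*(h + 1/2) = h^4/2 - 9*h^3/4 - h^2/4 + 9*h/2 + 2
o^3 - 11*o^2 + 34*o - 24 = (o - 6)*(o - 4)*(o - 1)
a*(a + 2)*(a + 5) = a^3 + 7*a^2 + 10*a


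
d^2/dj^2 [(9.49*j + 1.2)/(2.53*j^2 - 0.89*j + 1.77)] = ((10.8202 - 144.0582*j)*(2.53*j^2 - 0.89*j + 1.77) + (5.06*j - 0.89)*(9.49*j + 1.2)*(10.12*j - 1.78))/(2.53*j^2 - 0.89*j + 1.77)^3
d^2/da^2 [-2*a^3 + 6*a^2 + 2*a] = 12 - 12*a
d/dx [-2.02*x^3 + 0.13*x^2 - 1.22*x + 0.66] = -6.06*x^2 + 0.26*x - 1.22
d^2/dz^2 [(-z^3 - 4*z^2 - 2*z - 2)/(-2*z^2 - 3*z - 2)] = 2*(-11*z^3 - 6*z^2 + 24*z + 14)/(8*z^6 + 36*z^5 + 78*z^4 + 99*z^3 + 78*z^2 + 36*z + 8)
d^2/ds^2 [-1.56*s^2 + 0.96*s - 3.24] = -3.12000000000000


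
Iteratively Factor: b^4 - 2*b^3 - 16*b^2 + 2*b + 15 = (b + 1)*(b^3 - 3*b^2 - 13*b + 15) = (b - 5)*(b + 1)*(b^2 + 2*b - 3) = (b - 5)*(b + 1)*(b + 3)*(b - 1)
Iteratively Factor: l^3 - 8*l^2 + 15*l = (l - 3)*(l^2 - 5*l) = l*(l - 3)*(l - 5)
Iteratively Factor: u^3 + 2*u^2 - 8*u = (u + 4)*(u^2 - 2*u) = u*(u + 4)*(u - 2)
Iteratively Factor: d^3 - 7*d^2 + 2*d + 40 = (d - 5)*(d^2 - 2*d - 8) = (d - 5)*(d - 4)*(d + 2)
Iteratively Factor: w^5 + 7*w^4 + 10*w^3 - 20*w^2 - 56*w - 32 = (w + 4)*(w^4 + 3*w^3 - 2*w^2 - 12*w - 8) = (w + 2)*(w + 4)*(w^3 + w^2 - 4*w - 4) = (w - 2)*(w + 2)*(w + 4)*(w^2 + 3*w + 2) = (w - 2)*(w + 1)*(w + 2)*(w + 4)*(w + 2)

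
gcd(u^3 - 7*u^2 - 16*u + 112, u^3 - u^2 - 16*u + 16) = u^2 - 16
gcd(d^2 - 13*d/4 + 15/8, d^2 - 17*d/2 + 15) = d - 5/2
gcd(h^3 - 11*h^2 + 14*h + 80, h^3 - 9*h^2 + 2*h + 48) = h^2 - 6*h - 16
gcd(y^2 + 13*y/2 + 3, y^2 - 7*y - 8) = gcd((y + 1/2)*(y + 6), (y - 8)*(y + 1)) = 1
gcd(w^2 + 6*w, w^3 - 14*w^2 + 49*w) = w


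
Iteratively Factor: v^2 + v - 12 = (v - 3)*(v + 4)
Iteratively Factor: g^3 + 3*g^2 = (g + 3)*(g^2) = g*(g + 3)*(g)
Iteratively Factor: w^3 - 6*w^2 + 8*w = (w - 4)*(w^2 - 2*w) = (w - 4)*(w - 2)*(w)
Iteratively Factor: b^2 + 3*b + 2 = (b + 2)*(b + 1)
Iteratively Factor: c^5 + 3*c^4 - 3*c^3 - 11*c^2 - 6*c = (c)*(c^4 + 3*c^3 - 3*c^2 - 11*c - 6) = c*(c + 1)*(c^3 + 2*c^2 - 5*c - 6) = c*(c - 2)*(c + 1)*(c^2 + 4*c + 3) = c*(c - 2)*(c + 1)^2*(c + 3)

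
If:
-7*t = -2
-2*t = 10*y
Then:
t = 2/7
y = -2/35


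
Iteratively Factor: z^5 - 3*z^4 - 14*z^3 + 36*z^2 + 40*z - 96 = (z - 2)*(z^4 - z^3 - 16*z^2 + 4*z + 48) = (z - 2)^2*(z^3 + z^2 - 14*z - 24) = (z - 2)^2*(z + 3)*(z^2 - 2*z - 8) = (z - 4)*(z - 2)^2*(z + 3)*(z + 2)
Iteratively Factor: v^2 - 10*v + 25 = (v - 5)*(v - 5)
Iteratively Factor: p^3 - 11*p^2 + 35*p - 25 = (p - 5)*(p^2 - 6*p + 5) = (p - 5)^2*(p - 1)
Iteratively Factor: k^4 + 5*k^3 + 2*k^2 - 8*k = (k + 4)*(k^3 + k^2 - 2*k) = (k - 1)*(k + 4)*(k^2 + 2*k) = (k - 1)*(k + 2)*(k + 4)*(k)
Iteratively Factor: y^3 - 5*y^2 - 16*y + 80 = (y - 4)*(y^2 - y - 20) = (y - 5)*(y - 4)*(y + 4)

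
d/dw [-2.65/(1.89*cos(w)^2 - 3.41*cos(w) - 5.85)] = (9.0365 - 10.017*cos(w))*sin(w)/(-1.89*cos(w)^2 + 3.41*cos(w) + 5.85)^2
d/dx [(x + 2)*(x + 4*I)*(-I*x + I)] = -3*I*x^2 + 2*x*(4 - I) + 4 + 2*I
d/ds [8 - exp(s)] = -exp(s)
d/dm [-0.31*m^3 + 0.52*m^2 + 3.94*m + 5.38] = -0.93*m^2 + 1.04*m + 3.94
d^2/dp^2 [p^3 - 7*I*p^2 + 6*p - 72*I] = 6*p - 14*I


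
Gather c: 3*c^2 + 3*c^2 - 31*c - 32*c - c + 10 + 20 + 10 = 6*c^2 - 64*c + 40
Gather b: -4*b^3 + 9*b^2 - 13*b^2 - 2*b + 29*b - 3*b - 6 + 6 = -4*b^3 - 4*b^2 + 24*b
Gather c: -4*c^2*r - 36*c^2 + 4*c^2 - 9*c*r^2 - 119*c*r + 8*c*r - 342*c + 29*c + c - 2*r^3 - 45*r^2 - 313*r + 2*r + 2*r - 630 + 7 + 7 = c^2*(-4*r - 32) + c*(-9*r^2 - 111*r - 312) - 2*r^3 - 45*r^2 - 309*r - 616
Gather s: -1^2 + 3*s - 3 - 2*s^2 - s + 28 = -2*s^2 + 2*s + 24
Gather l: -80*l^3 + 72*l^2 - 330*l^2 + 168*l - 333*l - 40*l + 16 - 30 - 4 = -80*l^3 - 258*l^2 - 205*l - 18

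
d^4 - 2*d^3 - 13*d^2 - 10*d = d*(d - 5)*(d + 1)*(d + 2)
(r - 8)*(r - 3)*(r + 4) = r^3 - 7*r^2 - 20*r + 96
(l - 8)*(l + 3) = l^2 - 5*l - 24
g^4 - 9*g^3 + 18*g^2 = g^2*(g - 6)*(g - 3)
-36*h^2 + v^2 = (-6*h + v)*(6*h + v)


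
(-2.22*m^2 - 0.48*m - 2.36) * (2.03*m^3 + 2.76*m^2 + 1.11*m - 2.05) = -4.5066*m^5 - 7.1016*m^4 - 8.5798*m^3 - 2.4954*m^2 - 1.6356*m + 4.838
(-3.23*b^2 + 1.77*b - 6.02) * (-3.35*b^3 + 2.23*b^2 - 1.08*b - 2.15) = 10.8205*b^5 - 13.1324*b^4 + 27.6025*b^3 - 8.3917*b^2 + 2.6961*b + 12.943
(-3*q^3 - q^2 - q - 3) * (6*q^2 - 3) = -18*q^5 - 6*q^4 + 3*q^3 - 15*q^2 + 3*q + 9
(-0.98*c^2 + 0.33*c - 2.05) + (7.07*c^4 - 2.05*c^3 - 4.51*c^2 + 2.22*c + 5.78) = 7.07*c^4 - 2.05*c^3 - 5.49*c^2 + 2.55*c + 3.73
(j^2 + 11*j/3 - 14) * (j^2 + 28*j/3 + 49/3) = j^4 + 13*j^3 + 329*j^2/9 - 637*j/9 - 686/3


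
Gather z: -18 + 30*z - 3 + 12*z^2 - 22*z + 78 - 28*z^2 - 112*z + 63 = -16*z^2 - 104*z + 120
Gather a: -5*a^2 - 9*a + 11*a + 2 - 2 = -5*a^2 + 2*a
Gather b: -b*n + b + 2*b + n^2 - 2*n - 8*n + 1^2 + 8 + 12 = b*(3 - n) + n^2 - 10*n + 21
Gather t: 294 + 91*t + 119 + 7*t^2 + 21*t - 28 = 7*t^2 + 112*t + 385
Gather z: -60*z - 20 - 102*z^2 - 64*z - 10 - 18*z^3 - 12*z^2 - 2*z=-18*z^3 - 114*z^2 - 126*z - 30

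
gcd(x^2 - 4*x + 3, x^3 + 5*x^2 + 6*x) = 1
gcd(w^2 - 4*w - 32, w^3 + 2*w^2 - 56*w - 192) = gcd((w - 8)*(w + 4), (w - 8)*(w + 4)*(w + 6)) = w^2 - 4*w - 32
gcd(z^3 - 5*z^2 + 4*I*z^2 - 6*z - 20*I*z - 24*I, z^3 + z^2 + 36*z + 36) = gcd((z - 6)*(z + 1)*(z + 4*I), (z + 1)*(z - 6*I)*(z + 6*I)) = z + 1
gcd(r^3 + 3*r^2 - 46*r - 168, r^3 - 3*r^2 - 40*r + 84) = r^2 - r - 42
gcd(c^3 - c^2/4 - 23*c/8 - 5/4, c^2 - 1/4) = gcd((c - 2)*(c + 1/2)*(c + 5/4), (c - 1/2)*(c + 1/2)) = c + 1/2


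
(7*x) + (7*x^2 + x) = 7*x^2 + 8*x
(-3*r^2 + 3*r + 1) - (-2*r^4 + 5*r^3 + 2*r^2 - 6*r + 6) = 2*r^4 - 5*r^3 - 5*r^2 + 9*r - 5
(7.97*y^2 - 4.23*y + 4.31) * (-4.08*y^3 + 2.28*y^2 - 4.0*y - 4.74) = -32.5176*y^5 + 35.43*y^4 - 59.1092*y^3 - 11.031*y^2 + 2.81020000000001*y - 20.4294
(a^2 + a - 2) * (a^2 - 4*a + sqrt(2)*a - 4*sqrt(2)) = a^4 - 3*a^3 + sqrt(2)*a^3 - 6*a^2 - 3*sqrt(2)*a^2 - 6*sqrt(2)*a + 8*a + 8*sqrt(2)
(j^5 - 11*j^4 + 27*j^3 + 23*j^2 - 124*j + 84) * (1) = j^5 - 11*j^4 + 27*j^3 + 23*j^2 - 124*j + 84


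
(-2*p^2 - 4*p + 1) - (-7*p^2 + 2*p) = 5*p^2 - 6*p + 1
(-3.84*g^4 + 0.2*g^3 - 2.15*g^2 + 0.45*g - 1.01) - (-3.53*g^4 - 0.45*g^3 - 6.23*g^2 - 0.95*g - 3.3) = -0.31*g^4 + 0.65*g^3 + 4.08*g^2 + 1.4*g + 2.29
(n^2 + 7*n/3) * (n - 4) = n^3 - 5*n^2/3 - 28*n/3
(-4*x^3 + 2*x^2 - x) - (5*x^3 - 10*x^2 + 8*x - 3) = -9*x^3 + 12*x^2 - 9*x + 3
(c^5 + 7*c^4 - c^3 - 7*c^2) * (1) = c^5 + 7*c^4 - c^3 - 7*c^2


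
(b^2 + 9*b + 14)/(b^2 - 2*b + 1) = (b^2 + 9*b + 14)/(b^2 - 2*b + 1)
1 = 1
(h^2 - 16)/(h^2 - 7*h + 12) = (h + 4)/(h - 3)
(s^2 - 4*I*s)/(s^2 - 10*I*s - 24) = s/(s - 6*I)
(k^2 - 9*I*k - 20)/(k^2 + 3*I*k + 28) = (k - 5*I)/(k + 7*I)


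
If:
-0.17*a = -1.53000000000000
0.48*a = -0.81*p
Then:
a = 9.00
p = -5.33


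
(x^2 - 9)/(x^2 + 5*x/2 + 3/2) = 2*(x^2 - 9)/(2*x^2 + 5*x + 3)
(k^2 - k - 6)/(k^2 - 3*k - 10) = (k - 3)/(k - 5)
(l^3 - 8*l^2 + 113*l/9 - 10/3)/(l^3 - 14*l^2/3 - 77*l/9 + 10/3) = (3*l - 5)/(3*l + 5)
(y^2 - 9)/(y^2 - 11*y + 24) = (y + 3)/(y - 8)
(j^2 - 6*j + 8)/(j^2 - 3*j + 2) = (j - 4)/(j - 1)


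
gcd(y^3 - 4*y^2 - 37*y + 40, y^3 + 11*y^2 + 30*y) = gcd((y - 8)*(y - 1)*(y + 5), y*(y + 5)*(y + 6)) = y + 5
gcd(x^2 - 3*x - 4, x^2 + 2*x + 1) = x + 1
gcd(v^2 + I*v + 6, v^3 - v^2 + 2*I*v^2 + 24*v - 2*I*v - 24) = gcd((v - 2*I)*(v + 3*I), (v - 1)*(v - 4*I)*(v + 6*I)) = 1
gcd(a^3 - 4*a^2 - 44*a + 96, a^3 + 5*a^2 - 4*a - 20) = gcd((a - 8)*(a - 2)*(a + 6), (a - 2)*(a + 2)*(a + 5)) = a - 2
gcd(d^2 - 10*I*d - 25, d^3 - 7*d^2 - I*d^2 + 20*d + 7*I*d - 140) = d - 5*I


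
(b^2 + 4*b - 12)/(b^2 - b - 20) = (-b^2 - 4*b + 12)/(-b^2 + b + 20)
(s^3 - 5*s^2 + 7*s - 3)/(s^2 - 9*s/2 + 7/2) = 2*(s^2 - 4*s + 3)/(2*s - 7)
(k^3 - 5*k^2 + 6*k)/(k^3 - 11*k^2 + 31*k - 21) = k*(k - 2)/(k^2 - 8*k + 7)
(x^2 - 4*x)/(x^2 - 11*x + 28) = x/(x - 7)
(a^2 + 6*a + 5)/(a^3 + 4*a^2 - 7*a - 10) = 1/(a - 2)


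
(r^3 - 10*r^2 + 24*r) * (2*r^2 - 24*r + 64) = 2*r^5 - 44*r^4 + 352*r^3 - 1216*r^2 + 1536*r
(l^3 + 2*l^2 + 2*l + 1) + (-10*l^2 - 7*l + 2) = l^3 - 8*l^2 - 5*l + 3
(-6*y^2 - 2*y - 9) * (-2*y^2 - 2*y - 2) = 12*y^4 + 16*y^3 + 34*y^2 + 22*y + 18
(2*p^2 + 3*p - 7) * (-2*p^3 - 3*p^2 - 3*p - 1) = -4*p^5 - 12*p^4 - p^3 + 10*p^2 + 18*p + 7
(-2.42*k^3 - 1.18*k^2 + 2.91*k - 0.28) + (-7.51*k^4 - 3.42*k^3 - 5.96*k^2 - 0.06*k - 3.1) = -7.51*k^4 - 5.84*k^3 - 7.14*k^2 + 2.85*k - 3.38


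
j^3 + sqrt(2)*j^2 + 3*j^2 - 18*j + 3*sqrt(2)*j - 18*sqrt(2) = (j - 3)*(j + 6)*(j + sqrt(2))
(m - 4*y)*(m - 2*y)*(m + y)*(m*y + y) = m^4*y - 5*m^3*y^2 + m^3*y + 2*m^2*y^3 - 5*m^2*y^2 + 8*m*y^4 + 2*m*y^3 + 8*y^4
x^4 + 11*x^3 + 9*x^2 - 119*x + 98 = (x - 2)*(x - 1)*(x + 7)^2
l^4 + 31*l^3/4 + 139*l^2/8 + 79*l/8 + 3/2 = (l + 1/4)*(l + 1/2)*(l + 3)*(l + 4)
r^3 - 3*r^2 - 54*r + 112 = (r - 8)*(r - 2)*(r + 7)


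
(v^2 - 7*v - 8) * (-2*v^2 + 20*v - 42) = -2*v^4 + 34*v^3 - 166*v^2 + 134*v + 336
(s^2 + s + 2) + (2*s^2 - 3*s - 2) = 3*s^2 - 2*s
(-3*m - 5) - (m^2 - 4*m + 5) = -m^2 + m - 10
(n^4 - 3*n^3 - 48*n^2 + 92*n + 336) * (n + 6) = n^5 + 3*n^4 - 66*n^3 - 196*n^2 + 888*n + 2016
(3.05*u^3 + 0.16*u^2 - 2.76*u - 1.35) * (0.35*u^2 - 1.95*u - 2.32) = 1.0675*u^5 - 5.8915*u^4 - 8.354*u^3 + 4.5383*u^2 + 9.0357*u + 3.132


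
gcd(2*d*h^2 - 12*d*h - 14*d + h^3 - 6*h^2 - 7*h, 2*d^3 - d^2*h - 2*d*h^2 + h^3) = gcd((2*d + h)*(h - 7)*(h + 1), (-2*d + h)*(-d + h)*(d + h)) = 1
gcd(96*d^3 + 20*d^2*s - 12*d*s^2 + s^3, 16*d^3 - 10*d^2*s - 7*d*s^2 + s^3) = -16*d^2 - 6*d*s + s^2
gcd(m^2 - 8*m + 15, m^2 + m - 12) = m - 3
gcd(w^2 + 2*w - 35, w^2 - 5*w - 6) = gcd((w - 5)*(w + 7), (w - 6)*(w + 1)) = 1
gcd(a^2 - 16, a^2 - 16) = a^2 - 16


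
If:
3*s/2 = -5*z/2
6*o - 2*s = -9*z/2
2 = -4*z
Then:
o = 47/72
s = 5/6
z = -1/2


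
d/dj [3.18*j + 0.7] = 3.18000000000000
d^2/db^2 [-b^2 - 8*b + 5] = -2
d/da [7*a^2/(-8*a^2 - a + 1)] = 7*a*(2 - a)/(64*a^4 + 16*a^3 - 15*a^2 - 2*a + 1)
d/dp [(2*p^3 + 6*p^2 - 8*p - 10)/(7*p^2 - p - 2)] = 2*(7*p^4 - 2*p^3 + 19*p^2 + 58*p + 3)/(49*p^4 - 14*p^3 - 27*p^2 + 4*p + 4)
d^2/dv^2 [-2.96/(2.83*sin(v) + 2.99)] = (23.706344*sin(v)^2 - 25.046632*sin(v) - 47.412688)/(2.83*sin(v) + 2.99)^3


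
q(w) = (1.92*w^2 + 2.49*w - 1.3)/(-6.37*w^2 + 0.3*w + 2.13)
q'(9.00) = 0.00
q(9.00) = -0.35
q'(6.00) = 0.01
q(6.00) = -0.37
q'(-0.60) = 141.28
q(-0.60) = 6.13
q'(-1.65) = 0.26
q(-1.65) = 0.01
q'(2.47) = 0.07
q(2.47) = -0.46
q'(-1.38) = 0.45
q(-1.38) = 0.10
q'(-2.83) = 0.07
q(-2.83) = -0.14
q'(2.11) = 0.09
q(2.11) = -0.49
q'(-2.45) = 0.09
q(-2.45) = -0.11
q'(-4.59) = 0.02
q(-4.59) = -0.21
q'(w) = (3.84*w + 2.49)/(-6.37*w^2 + 0.3*w + 2.13) + (12.74*w - 0.3)*(1.92*w^2 + 2.49*w - 1.3)/(-6.37*w^2 + 0.3*w + 2.13)^2 = (16.4373*w^2 - 8.3828*w + 5.6937)/(40.5769*w^4 - 3.822*w^3 - 27.0462*w^2 + 1.278*w + 4.5369)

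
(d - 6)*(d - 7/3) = d^2 - 25*d/3 + 14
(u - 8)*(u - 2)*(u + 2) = u^3 - 8*u^2 - 4*u + 32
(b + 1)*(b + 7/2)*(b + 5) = b^3 + 19*b^2/2 + 26*b + 35/2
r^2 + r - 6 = (r - 2)*(r + 3)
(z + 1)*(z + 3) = z^2 + 4*z + 3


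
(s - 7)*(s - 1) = s^2 - 8*s + 7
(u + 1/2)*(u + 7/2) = u^2 + 4*u + 7/4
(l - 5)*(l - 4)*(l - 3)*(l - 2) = l^4 - 14*l^3 + 71*l^2 - 154*l + 120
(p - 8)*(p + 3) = p^2 - 5*p - 24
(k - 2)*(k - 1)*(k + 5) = k^3 + 2*k^2 - 13*k + 10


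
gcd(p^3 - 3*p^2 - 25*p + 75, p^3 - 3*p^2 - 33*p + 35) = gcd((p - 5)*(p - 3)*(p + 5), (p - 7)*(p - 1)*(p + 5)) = p + 5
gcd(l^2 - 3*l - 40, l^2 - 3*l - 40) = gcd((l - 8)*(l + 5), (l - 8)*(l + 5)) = l^2 - 3*l - 40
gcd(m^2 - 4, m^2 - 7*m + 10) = m - 2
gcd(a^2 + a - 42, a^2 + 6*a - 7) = a + 7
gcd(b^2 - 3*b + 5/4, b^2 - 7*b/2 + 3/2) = b - 1/2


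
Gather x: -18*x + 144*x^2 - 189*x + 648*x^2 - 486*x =792*x^2 - 693*x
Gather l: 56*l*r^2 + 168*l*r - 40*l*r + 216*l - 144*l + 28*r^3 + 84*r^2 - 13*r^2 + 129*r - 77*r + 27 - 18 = l*(56*r^2 + 128*r + 72) + 28*r^3 + 71*r^2 + 52*r + 9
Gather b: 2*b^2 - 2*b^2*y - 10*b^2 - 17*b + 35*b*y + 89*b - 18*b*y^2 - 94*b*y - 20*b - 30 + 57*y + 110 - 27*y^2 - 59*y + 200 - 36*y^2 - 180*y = b^2*(-2*y - 8) + b*(-18*y^2 - 59*y + 52) - 63*y^2 - 182*y + 280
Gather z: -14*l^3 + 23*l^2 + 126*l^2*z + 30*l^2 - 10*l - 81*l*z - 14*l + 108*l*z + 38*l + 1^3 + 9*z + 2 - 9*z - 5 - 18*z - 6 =-14*l^3 + 53*l^2 + 14*l + z*(126*l^2 + 27*l - 18) - 8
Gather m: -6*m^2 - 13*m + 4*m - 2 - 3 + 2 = -6*m^2 - 9*m - 3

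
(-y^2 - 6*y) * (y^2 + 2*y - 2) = -y^4 - 8*y^3 - 10*y^2 + 12*y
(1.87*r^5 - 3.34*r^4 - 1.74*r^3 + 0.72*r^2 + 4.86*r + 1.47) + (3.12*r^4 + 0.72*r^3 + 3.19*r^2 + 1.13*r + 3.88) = 1.87*r^5 - 0.22*r^4 - 1.02*r^3 + 3.91*r^2 + 5.99*r + 5.35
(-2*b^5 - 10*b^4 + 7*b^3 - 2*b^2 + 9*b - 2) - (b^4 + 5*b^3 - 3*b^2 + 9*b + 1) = -2*b^5 - 11*b^4 + 2*b^3 + b^2 - 3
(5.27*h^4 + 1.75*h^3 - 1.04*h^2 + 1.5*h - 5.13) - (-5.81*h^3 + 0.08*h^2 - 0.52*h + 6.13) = 5.27*h^4 + 7.56*h^3 - 1.12*h^2 + 2.02*h - 11.26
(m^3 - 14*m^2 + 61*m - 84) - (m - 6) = m^3 - 14*m^2 + 60*m - 78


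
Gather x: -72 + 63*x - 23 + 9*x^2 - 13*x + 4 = 9*x^2 + 50*x - 91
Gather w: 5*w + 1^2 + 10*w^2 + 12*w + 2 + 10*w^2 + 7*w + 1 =20*w^2 + 24*w + 4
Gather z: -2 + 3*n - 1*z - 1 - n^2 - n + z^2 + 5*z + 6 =-n^2 + 2*n + z^2 + 4*z + 3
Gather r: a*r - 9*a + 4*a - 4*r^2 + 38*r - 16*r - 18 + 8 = -5*a - 4*r^2 + r*(a + 22) - 10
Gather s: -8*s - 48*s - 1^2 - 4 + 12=7 - 56*s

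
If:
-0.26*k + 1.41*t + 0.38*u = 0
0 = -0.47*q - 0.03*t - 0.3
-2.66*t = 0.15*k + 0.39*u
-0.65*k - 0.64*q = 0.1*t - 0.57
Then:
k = 1.55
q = -0.60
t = -0.53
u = 3.04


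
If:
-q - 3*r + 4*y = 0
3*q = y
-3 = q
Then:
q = -3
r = -11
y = -9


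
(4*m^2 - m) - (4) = 4*m^2 - m - 4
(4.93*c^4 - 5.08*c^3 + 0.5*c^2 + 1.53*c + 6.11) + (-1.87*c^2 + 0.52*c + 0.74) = 4.93*c^4 - 5.08*c^3 - 1.37*c^2 + 2.05*c + 6.85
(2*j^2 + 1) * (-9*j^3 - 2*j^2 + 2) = -18*j^5 - 4*j^4 - 9*j^3 + 2*j^2 + 2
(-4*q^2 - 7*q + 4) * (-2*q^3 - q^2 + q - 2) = 8*q^5 + 18*q^4 - 5*q^3 - 3*q^2 + 18*q - 8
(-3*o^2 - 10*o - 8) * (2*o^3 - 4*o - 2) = -6*o^5 - 20*o^4 - 4*o^3 + 46*o^2 + 52*o + 16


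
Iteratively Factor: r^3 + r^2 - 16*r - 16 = (r + 4)*(r^2 - 3*r - 4) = (r - 4)*(r + 4)*(r + 1)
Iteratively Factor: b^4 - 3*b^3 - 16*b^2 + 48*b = (b + 4)*(b^3 - 7*b^2 + 12*b) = (b - 4)*(b + 4)*(b^2 - 3*b) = (b - 4)*(b - 3)*(b + 4)*(b)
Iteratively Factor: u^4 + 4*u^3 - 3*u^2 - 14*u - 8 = (u + 4)*(u^3 - 3*u - 2) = (u - 2)*(u + 4)*(u^2 + 2*u + 1) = (u - 2)*(u + 1)*(u + 4)*(u + 1)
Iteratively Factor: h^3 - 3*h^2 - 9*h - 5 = (h + 1)*(h^2 - 4*h - 5) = (h - 5)*(h + 1)*(h + 1)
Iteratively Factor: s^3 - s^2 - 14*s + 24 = (s - 3)*(s^2 + 2*s - 8) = (s - 3)*(s - 2)*(s + 4)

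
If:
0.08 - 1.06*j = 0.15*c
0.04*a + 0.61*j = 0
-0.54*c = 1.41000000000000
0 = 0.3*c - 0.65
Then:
No Solution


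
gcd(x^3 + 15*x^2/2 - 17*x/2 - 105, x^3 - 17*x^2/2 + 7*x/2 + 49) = x - 7/2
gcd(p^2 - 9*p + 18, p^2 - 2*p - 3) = p - 3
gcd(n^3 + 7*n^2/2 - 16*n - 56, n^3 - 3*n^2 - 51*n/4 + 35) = n^2 - n/2 - 14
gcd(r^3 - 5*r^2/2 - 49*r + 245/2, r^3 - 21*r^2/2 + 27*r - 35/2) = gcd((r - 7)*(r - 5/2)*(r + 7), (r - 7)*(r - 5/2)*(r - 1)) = r^2 - 19*r/2 + 35/2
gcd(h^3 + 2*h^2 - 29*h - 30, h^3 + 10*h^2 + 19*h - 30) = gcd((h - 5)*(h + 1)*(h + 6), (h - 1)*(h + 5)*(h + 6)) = h + 6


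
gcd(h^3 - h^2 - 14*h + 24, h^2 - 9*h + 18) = h - 3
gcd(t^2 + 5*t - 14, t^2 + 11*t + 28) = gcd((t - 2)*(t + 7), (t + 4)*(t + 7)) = t + 7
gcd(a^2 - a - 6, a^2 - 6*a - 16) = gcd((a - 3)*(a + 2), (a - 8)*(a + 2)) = a + 2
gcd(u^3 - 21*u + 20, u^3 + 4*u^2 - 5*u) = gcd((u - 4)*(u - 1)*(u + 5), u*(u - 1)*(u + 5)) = u^2 + 4*u - 5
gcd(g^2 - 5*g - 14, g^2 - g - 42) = g - 7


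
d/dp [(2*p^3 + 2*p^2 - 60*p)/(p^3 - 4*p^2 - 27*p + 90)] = 2*(-5*p^4 + 6*p^3 + 123*p^2 + 180*p - 2700)/(p^6 - 8*p^5 - 38*p^4 + 396*p^3 + 9*p^2 - 4860*p + 8100)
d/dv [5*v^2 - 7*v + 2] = 10*v - 7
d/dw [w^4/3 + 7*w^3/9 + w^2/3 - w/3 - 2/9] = 4*w^3/3 + 7*w^2/3 + 2*w/3 - 1/3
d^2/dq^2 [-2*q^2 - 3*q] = -4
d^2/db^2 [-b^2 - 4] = -2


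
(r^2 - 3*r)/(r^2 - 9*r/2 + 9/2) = 2*r/(2*r - 3)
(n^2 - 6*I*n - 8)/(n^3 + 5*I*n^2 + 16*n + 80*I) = (n - 2*I)/(n^2 + 9*I*n - 20)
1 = 1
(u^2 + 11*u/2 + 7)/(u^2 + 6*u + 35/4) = 2*(u + 2)/(2*u + 5)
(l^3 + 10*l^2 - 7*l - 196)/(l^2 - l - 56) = (l^2 + 3*l - 28)/(l - 8)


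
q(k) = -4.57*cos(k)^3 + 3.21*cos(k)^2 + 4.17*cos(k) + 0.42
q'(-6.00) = 0.64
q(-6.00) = 3.34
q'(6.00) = -0.64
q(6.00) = 3.34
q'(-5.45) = -1.69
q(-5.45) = 3.29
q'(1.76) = -2.43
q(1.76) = -0.22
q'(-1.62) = 3.82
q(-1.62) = 0.22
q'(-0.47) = -0.45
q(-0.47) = 3.45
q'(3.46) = -4.47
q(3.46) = 3.27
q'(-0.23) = -0.59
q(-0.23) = 3.30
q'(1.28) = -4.68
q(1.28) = 1.77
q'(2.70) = 5.49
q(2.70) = 2.65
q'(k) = 13.71*sin(k)*cos(k)^2 - 6.42*sin(k)*cos(k) - 4.17*sin(k)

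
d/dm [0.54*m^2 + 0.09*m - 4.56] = 1.08*m + 0.09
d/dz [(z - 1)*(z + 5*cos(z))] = z + (1 - z)*(5*sin(z) - 1) + 5*cos(z)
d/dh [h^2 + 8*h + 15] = 2*h + 8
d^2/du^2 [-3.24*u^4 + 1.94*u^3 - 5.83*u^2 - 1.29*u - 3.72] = -38.88*u^2 + 11.64*u - 11.66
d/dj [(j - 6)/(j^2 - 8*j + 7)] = (j^2 - 8*j - 2*(j - 6)*(j - 4) + 7)/(j^2 - 8*j + 7)^2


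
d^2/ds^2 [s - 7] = 0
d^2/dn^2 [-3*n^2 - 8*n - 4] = -6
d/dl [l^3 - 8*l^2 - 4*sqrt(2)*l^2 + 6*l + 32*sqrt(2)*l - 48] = 3*l^2 - 16*l - 8*sqrt(2)*l + 6 + 32*sqrt(2)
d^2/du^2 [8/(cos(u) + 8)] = 8*(sin(u)^2 + 8*cos(u) + 1)/(cos(u) + 8)^3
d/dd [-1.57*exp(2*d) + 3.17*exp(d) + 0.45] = (3.17 - 3.14*exp(d))*exp(d)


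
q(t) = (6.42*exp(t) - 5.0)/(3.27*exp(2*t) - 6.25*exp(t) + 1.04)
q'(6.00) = 0.00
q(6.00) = 0.00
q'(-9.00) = 0.00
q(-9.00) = -4.81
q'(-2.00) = -43.05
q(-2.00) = -16.26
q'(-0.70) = -4.24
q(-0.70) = 1.44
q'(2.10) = -0.33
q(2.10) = 0.28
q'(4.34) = -0.03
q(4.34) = 0.03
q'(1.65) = -0.68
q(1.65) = 0.50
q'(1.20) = -1.83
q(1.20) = 1.00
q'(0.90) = -5.89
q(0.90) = 1.98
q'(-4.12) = -0.44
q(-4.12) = -5.21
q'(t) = (6.42*exp(t) - 5.0)*(-6.54*exp(2*t) + 6.25*exp(t))/(3.27*exp(2*t) - 6.25*exp(t) + 1.04)^2 + 6.42*exp(t)/(3.27*exp(2*t) - 6.25*exp(t) + 1.04)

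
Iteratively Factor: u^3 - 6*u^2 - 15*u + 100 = (u - 5)*(u^2 - u - 20) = (u - 5)*(u + 4)*(u - 5)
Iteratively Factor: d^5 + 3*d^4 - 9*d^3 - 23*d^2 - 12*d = (d)*(d^4 + 3*d^3 - 9*d^2 - 23*d - 12) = d*(d - 3)*(d^3 + 6*d^2 + 9*d + 4) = d*(d - 3)*(d + 1)*(d^2 + 5*d + 4) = d*(d - 3)*(d + 1)*(d + 4)*(d + 1)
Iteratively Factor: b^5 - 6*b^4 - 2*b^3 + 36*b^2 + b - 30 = (b - 1)*(b^4 - 5*b^3 - 7*b^2 + 29*b + 30) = (b - 1)*(b + 1)*(b^3 - 6*b^2 - b + 30) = (b - 5)*(b - 1)*(b + 1)*(b^2 - b - 6) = (b - 5)*(b - 3)*(b - 1)*(b + 1)*(b + 2)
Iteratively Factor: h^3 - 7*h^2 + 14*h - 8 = (h - 4)*(h^2 - 3*h + 2) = (h - 4)*(h - 2)*(h - 1)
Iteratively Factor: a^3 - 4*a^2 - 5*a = (a + 1)*(a^2 - 5*a) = (a - 5)*(a + 1)*(a)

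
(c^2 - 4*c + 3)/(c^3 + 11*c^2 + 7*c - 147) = (c - 1)/(c^2 + 14*c + 49)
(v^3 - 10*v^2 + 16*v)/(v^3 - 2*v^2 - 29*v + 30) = v*(v^2 - 10*v + 16)/(v^3 - 2*v^2 - 29*v + 30)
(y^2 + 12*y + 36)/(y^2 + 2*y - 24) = (y + 6)/(y - 4)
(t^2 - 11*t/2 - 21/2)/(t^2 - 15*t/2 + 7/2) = (2*t + 3)/(2*t - 1)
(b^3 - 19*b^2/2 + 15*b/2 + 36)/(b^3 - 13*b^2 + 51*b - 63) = (b^2 - 13*b/2 - 12)/(b^2 - 10*b + 21)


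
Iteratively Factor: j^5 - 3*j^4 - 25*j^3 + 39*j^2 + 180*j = (j + 3)*(j^4 - 6*j^3 - 7*j^2 + 60*j) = j*(j + 3)*(j^3 - 6*j^2 - 7*j + 60) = j*(j - 5)*(j + 3)*(j^2 - j - 12) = j*(j - 5)*(j + 3)^2*(j - 4)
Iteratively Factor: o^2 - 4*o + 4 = (o - 2)*(o - 2)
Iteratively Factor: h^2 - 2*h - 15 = (h - 5)*(h + 3)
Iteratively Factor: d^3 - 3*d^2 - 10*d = (d + 2)*(d^2 - 5*d) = d*(d + 2)*(d - 5)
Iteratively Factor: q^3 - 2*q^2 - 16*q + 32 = (q - 2)*(q^2 - 16) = (q - 2)*(q + 4)*(q - 4)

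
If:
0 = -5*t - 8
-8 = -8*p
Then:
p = 1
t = -8/5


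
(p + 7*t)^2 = p^2 + 14*p*t + 49*t^2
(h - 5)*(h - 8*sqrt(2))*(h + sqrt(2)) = h^3 - 7*sqrt(2)*h^2 - 5*h^2 - 16*h + 35*sqrt(2)*h + 80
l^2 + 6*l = l*(l + 6)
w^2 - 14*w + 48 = (w - 8)*(w - 6)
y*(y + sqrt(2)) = y^2 + sqrt(2)*y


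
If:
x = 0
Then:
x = 0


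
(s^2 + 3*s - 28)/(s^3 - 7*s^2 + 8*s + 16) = (s + 7)/(s^2 - 3*s - 4)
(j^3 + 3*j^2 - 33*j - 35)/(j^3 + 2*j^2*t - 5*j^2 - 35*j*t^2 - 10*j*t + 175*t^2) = (-j^2 - 8*j - 7)/(-j^2 - 2*j*t + 35*t^2)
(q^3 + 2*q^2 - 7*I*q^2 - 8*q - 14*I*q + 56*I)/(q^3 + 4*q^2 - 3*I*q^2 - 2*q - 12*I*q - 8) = (q^2 - q*(2 + 7*I) + 14*I)/(q^2 - 3*I*q - 2)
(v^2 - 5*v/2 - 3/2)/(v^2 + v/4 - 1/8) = 4*(v - 3)/(4*v - 1)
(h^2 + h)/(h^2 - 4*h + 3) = h*(h + 1)/(h^2 - 4*h + 3)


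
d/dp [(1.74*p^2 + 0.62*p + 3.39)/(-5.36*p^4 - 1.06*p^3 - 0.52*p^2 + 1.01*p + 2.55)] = (18.6528*p^5 + 11.814*p^4 + 73.996*p^3 + 12.86*p^2 + 12.3996*p - 1.8429)/(28.7296*p^8 + 11.3632*p^7 + 6.698*p^6 - 9.7248*p^5 - 29.2068*p^4 - 6.4564*p^3 - 1.6319*p^2 + 5.151*p + 6.5025)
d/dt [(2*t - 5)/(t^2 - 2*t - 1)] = 2*(-t^2 + 5*t - 6)/(t^4 - 4*t^3 + 2*t^2 + 4*t + 1)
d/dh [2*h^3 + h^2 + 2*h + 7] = 6*h^2 + 2*h + 2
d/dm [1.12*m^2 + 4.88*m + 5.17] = 2.24*m + 4.88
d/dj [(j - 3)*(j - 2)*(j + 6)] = 3*j^2 + 2*j - 24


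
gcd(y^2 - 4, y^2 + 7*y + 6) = 1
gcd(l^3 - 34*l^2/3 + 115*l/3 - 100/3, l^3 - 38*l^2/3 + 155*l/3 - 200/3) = l^2 - 10*l + 25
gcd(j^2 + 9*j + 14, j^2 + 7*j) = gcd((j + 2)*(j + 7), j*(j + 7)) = j + 7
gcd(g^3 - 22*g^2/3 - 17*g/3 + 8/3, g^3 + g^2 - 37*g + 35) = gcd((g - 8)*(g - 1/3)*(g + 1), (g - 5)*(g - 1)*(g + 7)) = 1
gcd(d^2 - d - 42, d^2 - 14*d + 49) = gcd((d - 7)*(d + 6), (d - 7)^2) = d - 7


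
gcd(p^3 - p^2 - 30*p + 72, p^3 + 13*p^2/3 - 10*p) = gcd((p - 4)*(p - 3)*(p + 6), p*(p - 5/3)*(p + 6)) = p + 6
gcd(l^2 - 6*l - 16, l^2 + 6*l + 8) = l + 2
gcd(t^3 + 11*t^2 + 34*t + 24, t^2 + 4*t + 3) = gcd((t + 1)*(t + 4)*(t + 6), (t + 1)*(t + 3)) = t + 1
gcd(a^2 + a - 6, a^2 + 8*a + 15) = a + 3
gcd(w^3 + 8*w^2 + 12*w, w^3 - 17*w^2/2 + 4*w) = w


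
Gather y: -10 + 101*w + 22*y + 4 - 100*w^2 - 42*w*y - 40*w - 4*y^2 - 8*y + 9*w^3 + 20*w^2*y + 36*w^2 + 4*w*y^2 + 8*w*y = 9*w^3 - 64*w^2 + 61*w + y^2*(4*w - 4) + y*(20*w^2 - 34*w + 14) - 6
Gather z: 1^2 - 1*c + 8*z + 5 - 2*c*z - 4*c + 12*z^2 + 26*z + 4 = -5*c + 12*z^2 + z*(34 - 2*c) + 10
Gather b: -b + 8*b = 7*b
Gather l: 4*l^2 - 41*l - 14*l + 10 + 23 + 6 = 4*l^2 - 55*l + 39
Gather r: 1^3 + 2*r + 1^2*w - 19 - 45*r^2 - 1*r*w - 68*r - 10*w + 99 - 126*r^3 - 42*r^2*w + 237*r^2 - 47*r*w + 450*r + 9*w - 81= -126*r^3 + r^2*(192 - 42*w) + r*(384 - 48*w)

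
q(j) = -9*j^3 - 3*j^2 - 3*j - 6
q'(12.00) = -3963.00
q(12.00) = -16026.00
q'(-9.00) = -2136.00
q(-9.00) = 6339.00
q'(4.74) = -638.07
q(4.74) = -1046.09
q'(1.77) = -98.21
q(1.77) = -70.62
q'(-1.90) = -89.07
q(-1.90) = 50.60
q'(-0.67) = -11.10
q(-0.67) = -2.63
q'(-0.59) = -8.86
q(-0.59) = -3.43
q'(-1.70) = -70.83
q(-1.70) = 34.65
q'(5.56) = -871.03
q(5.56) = -1662.34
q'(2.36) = -167.54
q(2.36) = -148.09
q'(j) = -27*j^2 - 6*j - 3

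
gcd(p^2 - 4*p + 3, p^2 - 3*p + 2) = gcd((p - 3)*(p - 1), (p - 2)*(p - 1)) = p - 1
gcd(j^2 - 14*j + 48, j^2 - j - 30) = j - 6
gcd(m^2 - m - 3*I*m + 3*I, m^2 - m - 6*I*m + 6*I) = m - 1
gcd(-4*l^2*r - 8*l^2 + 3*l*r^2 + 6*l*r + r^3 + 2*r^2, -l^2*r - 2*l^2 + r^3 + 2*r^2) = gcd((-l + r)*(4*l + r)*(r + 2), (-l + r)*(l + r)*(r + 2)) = -l*r - 2*l + r^2 + 2*r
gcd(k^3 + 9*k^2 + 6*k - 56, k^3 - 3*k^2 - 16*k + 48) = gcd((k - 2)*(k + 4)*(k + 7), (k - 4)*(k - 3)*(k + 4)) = k + 4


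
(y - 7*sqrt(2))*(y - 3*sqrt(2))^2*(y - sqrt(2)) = y^4 - 14*sqrt(2)*y^3 + 128*y^2 - 228*sqrt(2)*y + 252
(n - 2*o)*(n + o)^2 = n^3 - 3*n*o^2 - 2*o^3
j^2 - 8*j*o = j*(j - 8*o)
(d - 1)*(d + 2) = d^2 + d - 2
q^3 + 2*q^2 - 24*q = q*(q - 4)*(q + 6)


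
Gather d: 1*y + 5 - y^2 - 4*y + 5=-y^2 - 3*y + 10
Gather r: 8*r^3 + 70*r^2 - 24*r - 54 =8*r^3 + 70*r^2 - 24*r - 54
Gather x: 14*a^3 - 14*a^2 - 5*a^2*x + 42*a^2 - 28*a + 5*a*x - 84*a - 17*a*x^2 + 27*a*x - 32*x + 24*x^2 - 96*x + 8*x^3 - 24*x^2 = 14*a^3 + 28*a^2 - 17*a*x^2 - 112*a + 8*x^3 + x*(-5*a^2 + 32*a - 128)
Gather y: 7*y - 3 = 7*y - 3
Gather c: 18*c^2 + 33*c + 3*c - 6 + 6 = 18*c^2 + 36*c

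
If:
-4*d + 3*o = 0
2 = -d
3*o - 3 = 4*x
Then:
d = -2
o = -8/3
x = -11/4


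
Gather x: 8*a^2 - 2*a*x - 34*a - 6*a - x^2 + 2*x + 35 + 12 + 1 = 8*a^2 - 40*a - x^2 + x*(2 - 2*a) + 48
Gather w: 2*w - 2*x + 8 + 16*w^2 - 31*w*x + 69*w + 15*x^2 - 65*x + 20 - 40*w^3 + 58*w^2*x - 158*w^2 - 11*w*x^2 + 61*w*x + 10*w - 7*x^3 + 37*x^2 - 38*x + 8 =-40*w^3 + w^2*(58*x - 142) + w*(-11*x^2 + 30*x + 81) - 7*x^3 + 52*x^2 - 105*x + 36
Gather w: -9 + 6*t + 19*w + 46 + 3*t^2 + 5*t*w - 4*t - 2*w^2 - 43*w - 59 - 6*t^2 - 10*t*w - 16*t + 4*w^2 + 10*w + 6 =-3*t^2 - 14*t + 2*w^2 + w*(-5*t - 14) - 16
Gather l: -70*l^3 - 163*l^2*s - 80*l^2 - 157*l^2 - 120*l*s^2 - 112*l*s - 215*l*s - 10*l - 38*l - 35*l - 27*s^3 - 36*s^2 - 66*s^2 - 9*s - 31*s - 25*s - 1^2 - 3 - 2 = -70*l^3 + l^2*(-163*s - 237) + l*(-120*s^2 - 327*s - 83) - 27*s^3 - 102*s^2 - 65*s - 6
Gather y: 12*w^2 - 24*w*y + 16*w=12*w^2 - 24*w*y + 16*w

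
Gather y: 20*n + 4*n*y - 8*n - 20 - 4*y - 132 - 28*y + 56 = 12*n + y*(4*n - 32) - 96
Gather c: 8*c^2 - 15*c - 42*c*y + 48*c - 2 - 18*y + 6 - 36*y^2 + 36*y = 8*c^2 + c*(33 - 42*y) - 36*y^2 + 18*y + 4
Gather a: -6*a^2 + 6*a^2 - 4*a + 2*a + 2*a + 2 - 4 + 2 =0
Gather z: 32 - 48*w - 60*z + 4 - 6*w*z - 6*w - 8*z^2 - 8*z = -54*w - 8*z^2 + z*(-6*w - 68) + 36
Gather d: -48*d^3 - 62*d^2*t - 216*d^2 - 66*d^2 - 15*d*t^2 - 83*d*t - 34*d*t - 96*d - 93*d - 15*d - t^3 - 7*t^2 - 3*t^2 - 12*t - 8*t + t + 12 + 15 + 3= -48*d^3 + d^2*(-62*t - 282) + d*(-15*t^2 - 117*t - 204) - t^3 - 10*t^2 - 19*t + 30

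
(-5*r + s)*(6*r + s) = -30*r^2 + r*s + s^2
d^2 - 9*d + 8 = (d - 8)*(d - 1)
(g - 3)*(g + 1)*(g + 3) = g^3 + g^2 - 9*g - 9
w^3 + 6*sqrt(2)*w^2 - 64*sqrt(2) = (w - 2*sqrt(2))*(w + 4*sqrt(2))^2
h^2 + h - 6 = (h - 2)*(h + 3)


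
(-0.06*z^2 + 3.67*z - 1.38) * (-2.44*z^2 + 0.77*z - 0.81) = 0.1464*z^4 - 9.001*z^3 + 6.2417*z^2 - 4.0353*z + 1.1178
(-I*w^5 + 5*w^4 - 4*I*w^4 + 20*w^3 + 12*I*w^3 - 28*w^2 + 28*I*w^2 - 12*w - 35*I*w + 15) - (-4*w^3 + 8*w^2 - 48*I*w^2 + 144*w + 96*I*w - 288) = -I*w^5 + 5*w^4 - 4*I*w^4 + 24*w^3 + 12*I*w^3 - 36*w^2 + 76*I*w^2 - 156*w - 131*I*w + 303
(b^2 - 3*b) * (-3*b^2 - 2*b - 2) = -3*b^4 + 7*b^3 + 4*b^2 + 6*b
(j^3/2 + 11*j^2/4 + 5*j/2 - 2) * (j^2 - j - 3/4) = j^5/2 + 9*j^4/4 - 5*j^3/8 - 105*j^2/16 + j/8 + 3/2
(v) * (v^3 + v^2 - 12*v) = v^4 + v^3 - 12*v^2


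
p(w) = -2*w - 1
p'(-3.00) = -2.00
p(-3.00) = 5.00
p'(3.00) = -2.00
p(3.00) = -7.00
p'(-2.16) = -2.00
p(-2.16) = 3.32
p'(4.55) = -2.00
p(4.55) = -10.10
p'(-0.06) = -2.00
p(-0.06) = -0.88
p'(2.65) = -2.00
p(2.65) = -6.30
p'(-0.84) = -2.00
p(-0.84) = 0.68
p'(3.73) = -2.00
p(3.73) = -8.46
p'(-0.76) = -2.00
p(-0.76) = 0.52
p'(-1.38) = -2.00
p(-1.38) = 1.76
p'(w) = -2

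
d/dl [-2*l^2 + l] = 1 - 4*l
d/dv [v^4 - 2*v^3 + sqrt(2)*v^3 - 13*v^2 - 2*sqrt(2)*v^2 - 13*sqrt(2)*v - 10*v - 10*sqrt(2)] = 4*v^3 - 6*v^2 + 3*sqrt(2)*v^2 - 26*v - 4*sqrt(2)*v - 13*sqrt(2) - 10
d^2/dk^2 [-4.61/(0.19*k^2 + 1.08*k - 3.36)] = (0.332842*k^2 + 1.891944*k - 4.61*(0.38*k + 1.08)*(0.76*k + 2.16) - 5.886048)/(0.19*k^2 + 1.08*k - 3.36)^3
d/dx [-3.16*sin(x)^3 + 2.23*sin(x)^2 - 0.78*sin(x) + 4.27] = (-9.48*sin(x)^2 + 4.46*sin(x) - 0.78)*cos(x)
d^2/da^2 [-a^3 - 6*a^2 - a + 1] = -6*a - 12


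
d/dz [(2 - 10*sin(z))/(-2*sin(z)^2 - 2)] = (2*sin(z) + 5*cos(z)^2)*cos(z)/(sin(z)^2 + 1)^2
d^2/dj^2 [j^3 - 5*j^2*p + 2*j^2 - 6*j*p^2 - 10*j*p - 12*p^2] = 6*j - 10*p + 4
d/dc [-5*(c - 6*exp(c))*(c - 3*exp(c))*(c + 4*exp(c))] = 25*c^2*exp(c) - 15*c^2 + 180*c*exp(2*c) + 50*c*exp(c) - 1080*exp(3*c) + 90*exp(2*c)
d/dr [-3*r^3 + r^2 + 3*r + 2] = -9*r^2 + 2*r + 3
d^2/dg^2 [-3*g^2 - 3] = -6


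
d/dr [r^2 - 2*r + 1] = 2*r - 2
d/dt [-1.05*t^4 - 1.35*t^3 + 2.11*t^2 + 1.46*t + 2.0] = -4.2*t^3 - 4.05*t^2 + 4.22*t + 1.46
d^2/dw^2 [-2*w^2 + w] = -4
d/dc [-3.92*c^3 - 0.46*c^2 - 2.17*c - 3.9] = -11.76*c^2 - 0.92*c - 2.17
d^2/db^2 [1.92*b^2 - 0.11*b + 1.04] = 3.84000000000000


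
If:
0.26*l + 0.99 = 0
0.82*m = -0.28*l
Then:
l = -3.81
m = 1.30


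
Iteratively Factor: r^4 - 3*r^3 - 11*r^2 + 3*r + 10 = (r + 2)*(r^3 - 5*r^2 - r + 5) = (r - 1)*(r + 2)*(r^2 - 4*r - 5) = (r - 1)*(r + 1)*(r + 2)*(r - 5)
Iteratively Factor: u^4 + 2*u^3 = (u)*(u^3 + 2*u^2) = u*(u + 2)*(u^2) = u^2*(u + 2)*(u)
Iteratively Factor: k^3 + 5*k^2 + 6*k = (k)*(k^2 + 5*k + 6) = k*(k + 3)*(k + 2)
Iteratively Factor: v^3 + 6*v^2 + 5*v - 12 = (v - 1)*(v^2 + 7*v + 12) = (v - 1)*(v + 4)*(v + 3)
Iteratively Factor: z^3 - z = (z)*(z^2 - 1) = z*(z + 1)*(z - 1)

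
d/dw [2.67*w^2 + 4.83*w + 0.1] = 5.34*w + 4.83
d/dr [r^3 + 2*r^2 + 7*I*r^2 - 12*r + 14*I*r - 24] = 3*r^2 + r*(4 + 14*I) - 12 + 14*I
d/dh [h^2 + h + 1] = 2*h + 1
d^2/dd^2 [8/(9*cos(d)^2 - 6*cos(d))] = 4*(-18*(1 - cos(2*d))^2 - 45*cos(d) - 22*cos(2*d) + 9*cos(3*d) + 66)/(3*(3*cos(d) - 2)^3*cos(d)^3)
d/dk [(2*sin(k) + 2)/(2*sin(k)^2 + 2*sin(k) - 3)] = 2*(-4*sin(k) + cos(2*k) - 6)*cos(k)/(2*sin(k) - cos(2*k) - 2)^2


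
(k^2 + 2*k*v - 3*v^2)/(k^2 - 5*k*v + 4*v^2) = (-k - 3*v)/(-k + 4*v)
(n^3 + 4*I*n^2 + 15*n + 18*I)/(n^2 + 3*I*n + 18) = n + I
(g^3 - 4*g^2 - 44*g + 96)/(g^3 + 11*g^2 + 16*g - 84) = (g - 8)/(g + 7)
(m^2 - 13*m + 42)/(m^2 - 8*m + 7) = (m - 6)/(m - 1)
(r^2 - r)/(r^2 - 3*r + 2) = r/(r - 2)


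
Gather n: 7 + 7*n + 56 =7*n + 63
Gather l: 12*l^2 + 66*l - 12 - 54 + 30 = 12*l^2 + 66*l - 36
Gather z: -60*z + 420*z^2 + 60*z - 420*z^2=0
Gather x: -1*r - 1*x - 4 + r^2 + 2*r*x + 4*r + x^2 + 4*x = r^2 + 3*r + x^2 + x*(2*r + 3) - 4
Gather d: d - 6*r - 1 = d - 6*r - 1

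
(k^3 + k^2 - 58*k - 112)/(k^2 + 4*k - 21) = (k^2 - 6*k - 16)/(k - 3)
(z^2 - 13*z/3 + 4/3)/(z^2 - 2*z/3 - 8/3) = (-3*z^2 + 13*z - 4)/(-3*z^2 + 2*z + 8)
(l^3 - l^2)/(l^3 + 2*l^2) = (l - 1)/(l + 2)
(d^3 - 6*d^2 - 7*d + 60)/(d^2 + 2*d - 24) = (d^2 - 2*d - 15)/(d + 6)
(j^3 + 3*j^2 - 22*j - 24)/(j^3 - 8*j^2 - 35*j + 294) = (j^2 - 3*j - 4)/(j^2 - 14*j + 49)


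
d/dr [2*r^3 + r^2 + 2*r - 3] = 6*r^2 + 2*r + 2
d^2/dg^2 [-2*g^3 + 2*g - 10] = -12*g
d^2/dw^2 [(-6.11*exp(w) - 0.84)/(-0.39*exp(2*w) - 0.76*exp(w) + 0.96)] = (0.929331*exp(4*w) - 1.299948*exp(3*w) + 14.472432*exp(2*w) + 6.201024*exp(w) + 6.24384)*exp(w)/(0.059319*exp(6*w) + 0.346788*exp(5*w) + 0.237744*exp(4*w) - 1.268288*exp(3*w) - 0.585216*exp(2*w) + 2.101248*exp(w) - 0.884736)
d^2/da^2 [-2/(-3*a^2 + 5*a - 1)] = 4*(-9*a^2 + 15*a + (6*a - 5)^2 - 3)/(3*a^2 - 5*a + 1)^3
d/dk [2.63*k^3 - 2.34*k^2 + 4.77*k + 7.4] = 7.89*k^2 - 4.68*k + 4.77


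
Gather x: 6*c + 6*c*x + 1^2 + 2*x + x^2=6*c + x^2 + x*(6*c + 2) + 1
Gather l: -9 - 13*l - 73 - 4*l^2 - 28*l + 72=-4*l^2 - 41*l - 10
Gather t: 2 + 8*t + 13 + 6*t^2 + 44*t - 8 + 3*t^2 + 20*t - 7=9*t^2 + 72*t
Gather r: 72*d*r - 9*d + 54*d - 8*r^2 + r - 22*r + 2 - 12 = 45*d - 8*r^2 + r*(72*d - 21) - 10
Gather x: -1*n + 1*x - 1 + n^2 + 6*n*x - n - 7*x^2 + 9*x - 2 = n^2 - 2*n - 7*x^2 + x*(6*n + 10) - 3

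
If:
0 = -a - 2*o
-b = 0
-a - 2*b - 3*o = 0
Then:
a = 0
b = 0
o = 0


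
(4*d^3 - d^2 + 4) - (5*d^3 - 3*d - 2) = -d^3 - d^2 + 3*d + 6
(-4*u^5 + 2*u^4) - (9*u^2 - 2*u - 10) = -4*u^5 + 2*u^4 - 9*u^2 + 2*u + 10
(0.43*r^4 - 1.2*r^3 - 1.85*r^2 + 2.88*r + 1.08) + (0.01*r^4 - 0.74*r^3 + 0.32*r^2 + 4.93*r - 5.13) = 0.44*r^4 - 1.94*r^3 - 1.53*r^2 + 7.81*r - 4.05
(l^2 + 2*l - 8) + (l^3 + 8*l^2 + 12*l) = l^3 + 9*l^2 + 14*l - 8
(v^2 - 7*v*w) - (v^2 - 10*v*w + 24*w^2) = 3*v*w - 24*w^2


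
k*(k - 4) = k^2 - 4*k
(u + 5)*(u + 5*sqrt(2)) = u^2 + 5*u + 5*sqrt(2)*u + 25*sqrt(2)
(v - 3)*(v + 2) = v^2 - v - 6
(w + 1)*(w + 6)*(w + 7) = w^3 + 14*w^2 + 55*w + 42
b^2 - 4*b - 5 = (b - 5)*(b + 1)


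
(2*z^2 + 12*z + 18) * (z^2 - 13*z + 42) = 2*z^4 - 14*z^3 - 54*z^2 + 270*z + 756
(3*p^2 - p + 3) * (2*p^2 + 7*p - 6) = 6*p^4 + 19*p^3 - 19*p^2 + 27*p - 18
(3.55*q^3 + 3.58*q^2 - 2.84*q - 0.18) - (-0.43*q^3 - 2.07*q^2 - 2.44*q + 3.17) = 3.98*q^3 + 5.65*q^2 - 0.4*q - 3.35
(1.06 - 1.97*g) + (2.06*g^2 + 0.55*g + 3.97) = 2.06*g^2 - 1.42*g + 5.03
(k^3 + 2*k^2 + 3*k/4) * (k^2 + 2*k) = k^5 + 4*k^4 + 19*k^3/4 + 3*k^2/2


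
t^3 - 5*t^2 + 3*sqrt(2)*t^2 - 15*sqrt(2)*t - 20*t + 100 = (t - 5)*(t - 2*sqrt(2))*(t + 5*sqrt(2))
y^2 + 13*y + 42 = (y + 6)*(y + 7)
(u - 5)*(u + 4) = u^2 - u - 20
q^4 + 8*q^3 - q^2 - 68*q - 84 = (q - 3)*(q + 2)^2*(q + 7)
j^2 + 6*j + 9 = (j + 3)^2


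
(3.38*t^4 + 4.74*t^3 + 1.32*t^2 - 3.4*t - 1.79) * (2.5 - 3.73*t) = -12.6074*t^5 - 9.2302*t^4 + 6.9264*t^3 + 15.982*t^2 - 1.8233*t - 4.475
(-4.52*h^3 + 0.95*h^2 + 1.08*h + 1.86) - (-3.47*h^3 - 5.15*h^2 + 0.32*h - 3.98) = -1.05*h^3 + 6.1*h^2 + 0.76*h + 5.84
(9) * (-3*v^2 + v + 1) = -27*v^2 + 9*v + 9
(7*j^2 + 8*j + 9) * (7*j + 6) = 49*j^3 + 98*j^2 + 111*j + 54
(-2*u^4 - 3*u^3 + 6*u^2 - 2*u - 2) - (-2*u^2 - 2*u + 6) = -2*u^4 - 3*u^3 + 8*u^2 - 8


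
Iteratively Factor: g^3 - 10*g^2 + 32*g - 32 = (g - 2)*(g^2 - 8*g + 16) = (g - 4)*(g - 2)*(g - 4)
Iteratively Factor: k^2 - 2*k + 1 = (k - 1)*(k - 1)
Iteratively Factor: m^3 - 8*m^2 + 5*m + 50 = (m - 5)*(m^2 - 3*m - 10) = (m - 5)*(m + 2)*(m - 5)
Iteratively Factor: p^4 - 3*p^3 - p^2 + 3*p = (p + 1)*(p^3 - 4*p^2 + 3*p) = (p - 3)*(p + 1)*(p^2 - p) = (p - 3)*(p - 1)*(p + 1)*(p)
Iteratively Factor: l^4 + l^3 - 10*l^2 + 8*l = (l - 2)*(l^3 + 3*l^2 - 4*l) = (l - 2)*(l + 4)*(l^2 - l) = (l - 2)*(l - 1)*(l + 4)*(l)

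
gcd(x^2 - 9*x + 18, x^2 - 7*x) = 1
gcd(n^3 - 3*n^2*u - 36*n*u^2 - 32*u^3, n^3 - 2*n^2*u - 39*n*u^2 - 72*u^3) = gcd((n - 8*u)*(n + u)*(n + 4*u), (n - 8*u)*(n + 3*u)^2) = -n + 8*u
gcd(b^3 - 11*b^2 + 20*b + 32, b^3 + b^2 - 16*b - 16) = b^2 - 3*b - 4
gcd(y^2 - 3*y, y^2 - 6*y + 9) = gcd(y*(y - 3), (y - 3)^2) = y - 3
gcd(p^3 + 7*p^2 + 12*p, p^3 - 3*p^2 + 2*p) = p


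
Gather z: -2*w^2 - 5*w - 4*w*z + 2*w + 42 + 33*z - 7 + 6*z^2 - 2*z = -2*w^2 - 3*w + 6*z^2 + z*(31 - 4*w) + 35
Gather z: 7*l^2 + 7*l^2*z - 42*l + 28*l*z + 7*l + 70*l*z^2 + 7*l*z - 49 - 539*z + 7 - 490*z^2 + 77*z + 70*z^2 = 7*l^2 - 35*l + z^2*(70*l - 420) + z*(7*l^2 + 35*l - 462) - 42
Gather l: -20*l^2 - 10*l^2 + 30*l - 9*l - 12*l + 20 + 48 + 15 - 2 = -30*l^2 + 9*l + 81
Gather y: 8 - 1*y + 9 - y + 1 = 18 - 2*y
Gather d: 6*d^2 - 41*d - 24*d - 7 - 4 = 6*d^2 - 65*d - 11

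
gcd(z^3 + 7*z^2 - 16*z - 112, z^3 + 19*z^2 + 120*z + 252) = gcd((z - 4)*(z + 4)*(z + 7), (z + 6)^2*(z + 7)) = z + 7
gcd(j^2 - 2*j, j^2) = j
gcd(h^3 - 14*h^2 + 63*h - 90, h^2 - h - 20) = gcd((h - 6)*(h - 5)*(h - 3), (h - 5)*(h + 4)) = h - 5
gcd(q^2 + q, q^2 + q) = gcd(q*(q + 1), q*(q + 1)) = q^2 + q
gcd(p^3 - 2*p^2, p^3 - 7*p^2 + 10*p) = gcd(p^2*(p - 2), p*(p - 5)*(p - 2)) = p^2 - 2*p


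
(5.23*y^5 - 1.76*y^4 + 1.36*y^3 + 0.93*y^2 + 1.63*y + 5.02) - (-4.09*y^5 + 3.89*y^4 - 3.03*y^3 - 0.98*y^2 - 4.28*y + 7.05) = 9.32*y^5 - 5.65*y^4 + 4.39*y^3 + 1.91*y^2 + 5.91*y - 2.03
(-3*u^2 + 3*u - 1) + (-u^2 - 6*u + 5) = -4*u^2 - 3*u + 4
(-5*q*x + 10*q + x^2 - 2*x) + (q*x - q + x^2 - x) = -4*q*x + 9*q + 2*x^2 - 3*x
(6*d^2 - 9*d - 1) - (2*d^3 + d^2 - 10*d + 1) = -2*d^3 + 5*d^2 + d - 2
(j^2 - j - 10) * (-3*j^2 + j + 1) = -3*j^4 + 4*j^3 + 30*j^2 - 11*j - 10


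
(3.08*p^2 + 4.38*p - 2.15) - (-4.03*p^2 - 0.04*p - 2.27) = 7.11*p^2 + 4.42*p + 0.12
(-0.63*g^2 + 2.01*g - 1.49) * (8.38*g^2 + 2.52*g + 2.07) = -5.2794*g^4 + 15.2562*g^3 - 8.7251*g^2 + 0.405899999999999*g - 3.0843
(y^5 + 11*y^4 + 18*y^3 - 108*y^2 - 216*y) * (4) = 4*y^5 + 44*y^4 + 72*y^3 - 432*y^2 - 864*y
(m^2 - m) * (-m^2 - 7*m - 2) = -m^4 - 6*m^3 + 5*m^2 + 2*m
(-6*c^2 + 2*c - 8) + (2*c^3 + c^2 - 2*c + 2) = 2*c^3 - 5*c^2 - 6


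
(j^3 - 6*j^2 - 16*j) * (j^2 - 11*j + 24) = j^5 - 17*j^4 + 74*j^3 + 32*j^2 - 384*j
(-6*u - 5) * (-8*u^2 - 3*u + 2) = 48*u^3 + 58*u^2 + 3*u - 10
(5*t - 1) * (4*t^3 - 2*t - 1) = 20*t^4 - 4*t^3 - 10*t^2 - 3*t + 1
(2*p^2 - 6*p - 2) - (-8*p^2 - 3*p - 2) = 10*p^2 - 3*p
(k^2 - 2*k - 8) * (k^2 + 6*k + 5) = k^4 + 4*k^3 - 15*k^2 - 58*k - 40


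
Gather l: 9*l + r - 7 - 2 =9*l + r - 9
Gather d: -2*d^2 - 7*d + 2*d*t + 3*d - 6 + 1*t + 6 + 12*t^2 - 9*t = -2*d^2 + d*(2*t - 4) + 12*t^2 - 8*t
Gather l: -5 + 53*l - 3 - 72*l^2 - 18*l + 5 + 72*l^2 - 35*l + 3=0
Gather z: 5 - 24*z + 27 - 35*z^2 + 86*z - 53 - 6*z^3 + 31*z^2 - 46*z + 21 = -6*z^3 - 4*z^2 + 16*z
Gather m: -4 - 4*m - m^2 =-m^2 - 4*m - 4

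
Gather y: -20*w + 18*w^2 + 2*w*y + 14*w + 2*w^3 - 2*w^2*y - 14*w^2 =2*w^3 + 4*w^2 - 6*w + y*(-2*w^2 + 2*w)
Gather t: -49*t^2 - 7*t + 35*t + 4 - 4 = -49*t^2 + 28*t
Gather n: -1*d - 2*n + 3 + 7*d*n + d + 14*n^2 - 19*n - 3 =14*n^2 + n*(7*d - 21)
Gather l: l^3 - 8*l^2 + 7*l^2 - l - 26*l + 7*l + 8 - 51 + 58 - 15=l^3 - l^2 - 20*l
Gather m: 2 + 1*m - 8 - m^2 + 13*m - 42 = -m^2 + 14*m - 48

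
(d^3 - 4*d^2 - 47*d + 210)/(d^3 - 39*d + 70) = (d - 6)/(d - 2)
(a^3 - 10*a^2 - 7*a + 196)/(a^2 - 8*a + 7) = (a^2 - 3*a - 28)/(a - 1)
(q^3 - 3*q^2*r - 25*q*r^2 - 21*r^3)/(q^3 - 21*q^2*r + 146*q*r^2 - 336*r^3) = (q^2 + 4*q*r + 3*r^2)/(q^2 - 14*q*r + 48*r^2)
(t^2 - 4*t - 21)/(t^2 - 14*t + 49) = (t + 3)/(t - 7)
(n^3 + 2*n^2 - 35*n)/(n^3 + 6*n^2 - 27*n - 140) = n/(n + 4)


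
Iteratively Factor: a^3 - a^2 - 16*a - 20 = (a + 2)*(a^2 - 3*a - 10) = (a - 5)*(a + 2)*(a + 2)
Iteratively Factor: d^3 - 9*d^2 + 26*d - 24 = (d - 4)*(d^2 - 5*d + 6) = (d - 4)*(d - 2)*(d - 3)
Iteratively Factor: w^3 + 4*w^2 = (w + 4)*(w^2) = w*(w + 4)*(w)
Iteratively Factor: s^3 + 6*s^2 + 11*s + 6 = (s + 1)*(s^2 + 5*s + 6) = (s + 1)*(s + 3)*(s + 2)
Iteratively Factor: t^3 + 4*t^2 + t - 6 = (t + 3)*(t^2 + t - 2) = (t - 1)*(t + 3)*(t + 2)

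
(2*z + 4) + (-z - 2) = z + 2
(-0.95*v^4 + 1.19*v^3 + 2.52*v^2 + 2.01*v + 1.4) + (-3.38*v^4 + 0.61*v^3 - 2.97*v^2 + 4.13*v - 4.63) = -4.33*v^4 + 1.8*v^3 - 0.45*v^2 + 6.14*v - 3.23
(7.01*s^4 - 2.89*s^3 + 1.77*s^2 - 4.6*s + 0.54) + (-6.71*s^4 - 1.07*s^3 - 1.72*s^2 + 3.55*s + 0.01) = 0.3*s^4 - 3.96*s^3 + 0.05*s^2 - 1.05*s + 0.55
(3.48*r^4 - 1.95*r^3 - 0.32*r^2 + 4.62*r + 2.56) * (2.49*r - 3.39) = 8.6652*r^5 - 16.6527*r^4 + 5.8137*r^3 + 12.5886*r^2 - 9.2874*r - 8.6784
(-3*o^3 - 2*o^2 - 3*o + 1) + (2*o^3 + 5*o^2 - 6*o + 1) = -o^3 + 3*o^2 - 9*o + 2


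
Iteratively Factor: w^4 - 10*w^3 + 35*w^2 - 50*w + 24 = (w - 1)*(w^3 - 9*w^2 + 26*w - 24) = (w - 4)*(w - 1)*(w^2 - 5*w + 6) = (w - 4)*(w - 3)*(w - 1)*(w - 2)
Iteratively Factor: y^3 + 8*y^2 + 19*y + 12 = (y + 1)*(y^2 + 7*y + 12) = (y + 1)*(y + 4)*(y + 3)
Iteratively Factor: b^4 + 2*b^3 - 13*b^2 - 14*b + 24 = (b + 2)*(b^3 - 13*b + 12) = (b - 3)*(b + 2)*(b^2 + 3*b - 4) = (b - 3)*(b - 1)*(b + 2)*(b + 4)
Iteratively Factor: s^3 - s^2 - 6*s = (s + 2)*(s^2 - 3*s) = s*(s + 2)*(s - 3)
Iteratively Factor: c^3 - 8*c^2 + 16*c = (c - 4)*(c^2 - 4*c) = c*(c - 4)*(c - 4)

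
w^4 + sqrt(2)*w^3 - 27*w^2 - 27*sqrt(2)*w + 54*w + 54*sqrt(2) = (w - 3)^2*(w + 6)*(w + sqrt(2))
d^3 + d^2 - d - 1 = (d - 1)*(d + 1)^2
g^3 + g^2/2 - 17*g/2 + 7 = (g - 2)*(g - 1)*(g + 7/2)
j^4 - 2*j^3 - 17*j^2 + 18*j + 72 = (j - 4)*(j - 3)*(j + 2)*(j + 3)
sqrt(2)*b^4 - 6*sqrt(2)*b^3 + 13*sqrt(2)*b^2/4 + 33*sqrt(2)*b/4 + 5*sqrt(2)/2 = (b - 5)*(b - 2)*(b + 1/2)*(sqrt(2)*b + sqrt(2)/2)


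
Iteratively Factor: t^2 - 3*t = (t)*(t - 3)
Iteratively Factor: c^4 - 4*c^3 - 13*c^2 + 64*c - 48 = (c - 1)*(c^3 - 3*c^2 - 16*c + 48) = (c - 4)*(c - 1)*(c^2 + c - 12) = (c - 4)*(c - 1)*(c + 4)*(c - 3)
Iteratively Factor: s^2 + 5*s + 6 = (s + 3)*(s + 2)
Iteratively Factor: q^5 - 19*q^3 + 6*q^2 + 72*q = (q)*(q^4 - 19*q^2 + 6*q + 72) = q*(q + 4)*(q^3 - 4*q^2 - 3*q + 18) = q*(q - 3)*(q + 4)*(q^2 - q - 6) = q*(q - 3)*(q + 2)*(q + 4)*(q - 3)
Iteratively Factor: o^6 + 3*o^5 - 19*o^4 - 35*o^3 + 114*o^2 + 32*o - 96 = (o - 3)*(o^5 + 6*o^4 - o^3 - 38*o^2 + 32) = (o - 3)*(o + 4)*(o^4 + 2*o^3 - 9*o^2 - 2*o + 8) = (o - 3)*(o - 2)*(o + 4)*(o^3 + 4*o^2 - o - 4) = (o - 3)*(o - 2)*(o + 4)^2*(o^2 - 1) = (o - 3)*(o - 2)*(o + 1)*(o + 4)^2*(o - 1)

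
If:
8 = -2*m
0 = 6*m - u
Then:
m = -4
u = -24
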